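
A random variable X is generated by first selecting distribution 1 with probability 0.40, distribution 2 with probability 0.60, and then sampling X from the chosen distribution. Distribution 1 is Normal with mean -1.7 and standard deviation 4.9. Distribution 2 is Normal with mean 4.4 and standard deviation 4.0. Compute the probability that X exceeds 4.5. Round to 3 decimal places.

Conditional on each component, P(X > 4.5): 1: 0.102881; 2: 0.490027.
By total probability, P(X > 4.5) = 0.4·0.102881 + 0.6·0.490027 = 0.335169.

0.335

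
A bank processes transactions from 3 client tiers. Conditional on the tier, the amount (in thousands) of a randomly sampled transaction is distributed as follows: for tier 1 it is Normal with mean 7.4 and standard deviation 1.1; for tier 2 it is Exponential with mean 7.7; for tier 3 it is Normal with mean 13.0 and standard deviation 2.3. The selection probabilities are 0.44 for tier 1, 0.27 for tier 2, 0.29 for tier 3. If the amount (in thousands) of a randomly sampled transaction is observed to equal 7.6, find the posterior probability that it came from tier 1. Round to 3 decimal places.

0.906

Likelihoods f(7.6 | ·): 1: 0.356729; 2: 0.0484011; 3: 0.0110206.
Posterior ∝ prior × likelihood. Numerator for 1: 0.44·0.356729 = 0.156961.
Normalizing constant: 0.44·0.356729 + 0.27·0.0484011 + 0.29·0.0110206 = 0.173225.
P(1 | observation) = 0.156961 / 0.173225 = 0.906109.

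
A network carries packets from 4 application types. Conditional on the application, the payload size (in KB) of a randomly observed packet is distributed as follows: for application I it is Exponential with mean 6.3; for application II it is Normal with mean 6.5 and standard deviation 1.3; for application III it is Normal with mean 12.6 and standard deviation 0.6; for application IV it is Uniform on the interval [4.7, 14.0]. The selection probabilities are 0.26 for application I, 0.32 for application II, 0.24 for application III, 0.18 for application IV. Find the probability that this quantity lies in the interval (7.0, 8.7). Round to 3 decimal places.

Conditional on each application, P(7.0 < X < 8.7): I: 0.0778539; II: 0.304968; III: 4.016e-11; IV: 0.182796.
By total probability, P(7.0 < X < 8.7) = 0.26·0.0778539 + 0.32·0.304968 + 0.24·4.016e-11 + 0.18·0.182796 = 0.150735.

0.151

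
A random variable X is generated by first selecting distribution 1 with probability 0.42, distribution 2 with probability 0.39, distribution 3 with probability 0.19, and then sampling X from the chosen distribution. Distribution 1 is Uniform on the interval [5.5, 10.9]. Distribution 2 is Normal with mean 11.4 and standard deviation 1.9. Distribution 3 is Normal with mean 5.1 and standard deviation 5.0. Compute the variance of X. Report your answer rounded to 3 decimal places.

12.564

Per component, 1: μ=8.2, E[X²]=69.67; 2: μ=11.4, E[X²]=133.57; 3: μ=5.1, E[X²]=51.01.
E[X] = 0.42·8.2 + 0.39·11.4 + 0.19·5.1 = 8.859.
E[X²] = 0.42·69.67 + 0.39·133.57 + 0.19·51.01 = 91.0456.
Var(X) = E[X²] − (E[X])² = 91.0456 − 78.4819 = 12.5637.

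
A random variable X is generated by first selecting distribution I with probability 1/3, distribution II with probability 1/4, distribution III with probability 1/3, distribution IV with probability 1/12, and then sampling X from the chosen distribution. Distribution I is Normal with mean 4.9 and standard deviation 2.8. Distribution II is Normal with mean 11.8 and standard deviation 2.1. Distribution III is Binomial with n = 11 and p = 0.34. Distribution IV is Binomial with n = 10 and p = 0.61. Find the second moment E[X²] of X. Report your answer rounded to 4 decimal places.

For each component E[X²] = Var + (mean)², giving I: 31.85; II: 143.65; III: 16.456; IV: 39.589.
Overall E[X²] = 0.333333·31.85 + 0.25·143.65 + 0.333333·16.456 + 0.0833333·39.589 = 55.3136.

55.3136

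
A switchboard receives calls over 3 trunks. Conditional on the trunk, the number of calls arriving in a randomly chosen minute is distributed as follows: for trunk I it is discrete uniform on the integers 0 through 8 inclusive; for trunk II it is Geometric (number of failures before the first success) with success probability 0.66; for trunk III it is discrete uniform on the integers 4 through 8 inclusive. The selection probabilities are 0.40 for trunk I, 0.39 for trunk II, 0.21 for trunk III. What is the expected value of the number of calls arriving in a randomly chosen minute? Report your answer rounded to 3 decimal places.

3.061

Component means — I: 4; II: 0.515152; III: 6.
E[X] = 0.4·4 + 0.39·0.515152 + 0.21·6 = 3.06091.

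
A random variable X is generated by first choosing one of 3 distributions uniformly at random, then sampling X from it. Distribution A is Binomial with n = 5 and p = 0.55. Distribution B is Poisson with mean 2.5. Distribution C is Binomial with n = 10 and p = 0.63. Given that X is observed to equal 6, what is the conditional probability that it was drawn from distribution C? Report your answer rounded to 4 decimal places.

0.8984

Likelihoods P(X=6 | ·): A: 0; B: 0.0278337; C: 0.246076.
Posterior ∝ prior × likelihood. Numerator for C: 0.333333·0.246076 = 0.0820254.
Normalizing constant: 0.333333·0 + 0.333333·0.0278337 + 0.333333·0.246076 = 0.0913033.
P(C | observation) = 0.0820254 / 0.0913033 = 0.898384.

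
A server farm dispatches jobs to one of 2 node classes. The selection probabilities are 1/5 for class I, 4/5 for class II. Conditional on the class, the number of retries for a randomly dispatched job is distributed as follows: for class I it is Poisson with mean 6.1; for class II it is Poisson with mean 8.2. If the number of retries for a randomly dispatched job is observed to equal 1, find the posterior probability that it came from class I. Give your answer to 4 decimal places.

Likelihoods P(X=1 | ·): I: 0.0136815; II: 0.00225216.
Posterior ∝ prior × likelihood. Numerator for I: 0.2·0.0136815 = 0.0027363.
Normalizing constant: 0.2·0.0136815 + 0.8·0.00225216 = 0.00453803.
P(I | observation) = 0.0027363 / 0.00453803 = 0.602971.

0.6030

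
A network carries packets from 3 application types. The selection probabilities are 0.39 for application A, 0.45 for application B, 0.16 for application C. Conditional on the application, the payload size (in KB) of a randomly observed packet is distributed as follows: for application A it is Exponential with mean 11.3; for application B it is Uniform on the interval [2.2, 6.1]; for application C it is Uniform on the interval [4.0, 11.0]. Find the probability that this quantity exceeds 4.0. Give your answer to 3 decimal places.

0.676

Conditional on each application, P(X > 4.0): A: 0.701887; B: 0.538462; C: 1.
By total probability, P(X > 4.0) = 0.39·0.701887 + 0.45·0.538462 + 0.16·1 = 0.676044.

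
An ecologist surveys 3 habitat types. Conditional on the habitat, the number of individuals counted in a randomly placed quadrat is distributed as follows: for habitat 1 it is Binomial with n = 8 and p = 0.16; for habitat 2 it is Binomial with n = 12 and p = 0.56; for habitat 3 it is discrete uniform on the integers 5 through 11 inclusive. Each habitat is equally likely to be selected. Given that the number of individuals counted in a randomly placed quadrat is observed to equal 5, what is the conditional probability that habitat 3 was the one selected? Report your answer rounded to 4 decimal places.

0.5002

Likelihoods P(X=5 | ·): 1: 0.00348037; 2: 0.139262; 3: 0.142857.
Posterior ∝ prior × likelihood. Numerator for 3: 0.333333·0.142857 = 0.047619.
Normalizing constant: 0.333333·0.00348037 + 0.333333·0.139262 + 0.333333·0.142857 = 0.0952.
P(3 | observation) = 0.047619 / 0.0952 = 0.5002.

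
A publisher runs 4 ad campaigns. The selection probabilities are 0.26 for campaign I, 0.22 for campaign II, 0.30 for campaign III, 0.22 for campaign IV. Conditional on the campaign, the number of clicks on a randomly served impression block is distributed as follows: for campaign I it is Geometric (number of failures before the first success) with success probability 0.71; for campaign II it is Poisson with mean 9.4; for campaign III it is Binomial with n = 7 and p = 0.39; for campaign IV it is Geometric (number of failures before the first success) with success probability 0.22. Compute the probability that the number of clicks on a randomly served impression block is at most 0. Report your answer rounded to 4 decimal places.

Conditional on each campaign, P(X ≤ 0): I: 0.71; II: 8.27241e-05; III: 0.0314274; IV: 0.22.
By total probability, P(X ≤ 0) = 0.26·0.71 + 0.22·8.27241e-05 + 0.3·0.0314274 + 0.22·0.22 = 0.242446.

0.2424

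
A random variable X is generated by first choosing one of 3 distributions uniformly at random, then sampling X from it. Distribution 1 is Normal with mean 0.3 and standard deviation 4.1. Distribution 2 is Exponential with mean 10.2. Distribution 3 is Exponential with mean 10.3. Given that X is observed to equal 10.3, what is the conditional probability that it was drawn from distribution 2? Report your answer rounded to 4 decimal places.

Likelihoods f(10.3 | ·): 1: 0.00496995; 2: 0.0357147; 3: 0.0357165.
Posterior ∝ prior × likelihood. Numerator for 2: 0.333333·0.0357147 = 0.0119049.
Normalizing constant: 0.333333·0.00496995 + 0.333333·0.0357147 + 0.333333·0.0357165 = 0.025467.
P(2 | observation) = 0.0119049 / 0.025467 = 0.467463.

0.4675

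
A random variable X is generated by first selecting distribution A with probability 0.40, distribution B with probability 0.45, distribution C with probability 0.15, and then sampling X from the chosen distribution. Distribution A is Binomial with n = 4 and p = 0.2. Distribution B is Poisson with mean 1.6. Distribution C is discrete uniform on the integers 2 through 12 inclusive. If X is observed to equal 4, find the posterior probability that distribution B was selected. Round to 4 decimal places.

0.6347

Likelihoods P(X=4 | ·): A: 0.0016; B: 0.0551312; C: 0.0909091.
Posterior ∝ prior × likelihood. Numerator for B: 0.45·0.0551312 = 0.024809.
Normalizing constant: 0.4·0.0016 + 0.45·0.0551312 + 0.15·0.0909091 = 0.0390854.
P(B | observation) = 0.024809 / 0.0390854 = 0.634739.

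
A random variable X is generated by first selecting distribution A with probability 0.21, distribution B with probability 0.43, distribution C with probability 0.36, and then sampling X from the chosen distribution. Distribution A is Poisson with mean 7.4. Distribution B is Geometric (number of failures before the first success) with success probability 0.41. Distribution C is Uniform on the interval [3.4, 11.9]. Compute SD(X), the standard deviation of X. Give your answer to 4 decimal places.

3.7968

Per component, A: μ=7.4, E[X²]=62.16; B: μ=1.43902, E[X²]=5.58061; C: μ=7.65, E[X²]=64.5433.
E[X] = 0.21·7.4 + 0.43·1.43902 + 0.36·7.65 = 4.92678.
E[X²] = 0.21·62.16 + 0.43·5.58061 + 0.36·64.5433 = 38.6889.
Var(X) = E[X²] − (E[X])² = 38.6889 − 24.2732 = 14.4157.
SD(X) = √14.4157 = 3.7968.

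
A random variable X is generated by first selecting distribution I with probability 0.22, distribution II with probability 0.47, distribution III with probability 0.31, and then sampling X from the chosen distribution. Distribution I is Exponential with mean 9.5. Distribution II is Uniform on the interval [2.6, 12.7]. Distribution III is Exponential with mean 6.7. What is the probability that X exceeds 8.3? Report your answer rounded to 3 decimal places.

Conditional on each component, P(X > 8.3): I: 0.417411; II: 0.435644; III: 0.28973.
By total probability, P(X > 8.3) = 0.22·0.417411 + 0.47·0.435644 + 0.31·0.28973 = 0.386399.

0.386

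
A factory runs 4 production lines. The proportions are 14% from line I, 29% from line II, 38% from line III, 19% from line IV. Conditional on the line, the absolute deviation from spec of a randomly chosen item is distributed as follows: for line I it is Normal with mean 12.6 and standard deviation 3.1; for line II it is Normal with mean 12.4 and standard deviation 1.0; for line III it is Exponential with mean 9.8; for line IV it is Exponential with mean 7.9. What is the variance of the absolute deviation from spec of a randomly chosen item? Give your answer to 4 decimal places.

53.1162

Per component, I: μ=12.6, E[X²]=168.37; II: μ=12.4, E[X²]=154.76; III: μ=9.8, E[X²]=192.08; IV: μ=7.9, E[X²]=124.82.
E[X] = 0.14·12.6 + 0.29·12.4 + 0.38·9.8 + 0.19·7.9 = 10.585.
E[X²] = 0.14·168.37 + 0.29·154.76 + 0.38·192.08 + 0.19·124.82 = 165.158.
Var(X) = E[X²] − (E[X])² = 165.158 − 112.042 = 53.1162.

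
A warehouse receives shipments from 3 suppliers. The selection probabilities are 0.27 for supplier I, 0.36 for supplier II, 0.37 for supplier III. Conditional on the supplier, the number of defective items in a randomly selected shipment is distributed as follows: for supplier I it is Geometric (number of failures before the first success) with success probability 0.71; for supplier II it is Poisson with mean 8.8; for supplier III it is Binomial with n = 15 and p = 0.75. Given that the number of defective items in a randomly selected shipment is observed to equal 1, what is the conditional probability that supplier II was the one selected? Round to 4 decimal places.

Likelihoods P(X=1 | ·): I: 0.2059; II: 0.00132645; III: 4.19095e-08.
Posterior ∝ prior × likelihood. Numerator for II: 0.36·0.00132645 = 0.000477522.
Normalizing constant: 0.27·0.2059 + 0.36·0.00132645 + 0.37·4.19095e-08 = 0.0560705.
P(II | observation) = 0.000477522 / 0.0560705 = 0.00851646.

0.0085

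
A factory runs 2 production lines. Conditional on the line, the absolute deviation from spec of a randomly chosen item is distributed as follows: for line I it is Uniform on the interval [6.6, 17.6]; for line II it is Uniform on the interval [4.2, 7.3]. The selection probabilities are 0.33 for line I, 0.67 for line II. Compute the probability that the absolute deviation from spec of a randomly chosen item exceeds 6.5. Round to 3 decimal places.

Conditional on each line, P(X > 6.5): I: 1; II: 0.258065.
By total probability, P(X > 6.5) = 0.33·1 + 0.67·0.258065 = 0.502903.

0.503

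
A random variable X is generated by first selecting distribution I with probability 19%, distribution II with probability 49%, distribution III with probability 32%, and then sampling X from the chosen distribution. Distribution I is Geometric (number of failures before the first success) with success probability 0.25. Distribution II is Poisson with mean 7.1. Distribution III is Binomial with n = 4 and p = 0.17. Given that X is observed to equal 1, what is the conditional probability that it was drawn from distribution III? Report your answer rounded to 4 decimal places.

Likelihoods P(X=1 | ·): I: 0.1875; II: 0.00585824; III: 0.388815.
Posterior ∝ prior × likelihood. Numerator for III: 0.32·0.388815 = 0.124421.
Normalizing constant: 0.19·0.1875 + 0.49·0.00585824 + 0.32·0.388815 = 0.162916.
P(III | observation) = 0.124421 / 0.162916 = 0.76371.

0.7637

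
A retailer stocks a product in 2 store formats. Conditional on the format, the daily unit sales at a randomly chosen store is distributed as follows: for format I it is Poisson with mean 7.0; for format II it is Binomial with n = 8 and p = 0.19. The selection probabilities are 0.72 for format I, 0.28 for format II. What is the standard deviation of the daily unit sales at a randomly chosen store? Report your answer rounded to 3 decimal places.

Per component, I: μ=7, E[X²]=56; II: μ=1.52, E[X²]=3.5416.
E[X] = 0.72·7 + 0.28·1.52 = 5.4656.
E[X²] = 0.72·56 + 0.28·3.5416 = 41.3116.
Var(X) = E[X²] − (E[X])² = 41.3116 − 29.8728 = 11.4389.
SD(X) = √11.4389 = 3.38214.

3.382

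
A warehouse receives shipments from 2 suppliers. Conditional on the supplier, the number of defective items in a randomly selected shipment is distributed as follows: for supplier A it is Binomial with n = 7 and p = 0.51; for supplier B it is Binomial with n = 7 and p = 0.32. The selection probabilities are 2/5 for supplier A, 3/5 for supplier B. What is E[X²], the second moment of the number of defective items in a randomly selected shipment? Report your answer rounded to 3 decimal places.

9.722

For each component E[X²] = Var + (mean)², giving A: 14.4942; B: 6.5408.
Overall E[X²] = 0.4·14.4942 + 0.6·6.5408 = 9.72216.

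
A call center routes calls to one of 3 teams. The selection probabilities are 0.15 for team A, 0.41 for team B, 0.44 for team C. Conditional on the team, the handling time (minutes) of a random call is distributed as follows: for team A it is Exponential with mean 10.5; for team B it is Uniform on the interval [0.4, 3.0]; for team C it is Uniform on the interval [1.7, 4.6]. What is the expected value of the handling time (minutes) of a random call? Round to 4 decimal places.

Component means — A: 10.5; B: 1.7; C: 3.15.
E[X] = 0.15·10.5 + 0.41·1.7 + 0.44·3.15 = 3.658.

3.6580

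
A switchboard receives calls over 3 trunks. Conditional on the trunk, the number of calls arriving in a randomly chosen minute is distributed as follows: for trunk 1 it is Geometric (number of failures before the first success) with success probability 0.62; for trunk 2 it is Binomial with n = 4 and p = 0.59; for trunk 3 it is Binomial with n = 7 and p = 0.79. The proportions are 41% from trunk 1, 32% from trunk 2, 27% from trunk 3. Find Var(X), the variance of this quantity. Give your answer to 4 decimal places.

4.9737

Per component, 1: μ=0.612903, E[X²]=1.3642; 2: μ=2.36, E[X²]=6.5372; 3: μ=5.53, E[X²]=31.7422.
E[X] = 0.41·0.612903 + 0.32·2.36 + 0.27·5.53 = 2.49959.
E[X²] = 0.41·1.3642 + 0.32·6.5372 + 0.27·31.7422 = 11.2216.
Var(X) = E[X²] − (E[X])² = 11.2216 − 6.24795 = 4.97367.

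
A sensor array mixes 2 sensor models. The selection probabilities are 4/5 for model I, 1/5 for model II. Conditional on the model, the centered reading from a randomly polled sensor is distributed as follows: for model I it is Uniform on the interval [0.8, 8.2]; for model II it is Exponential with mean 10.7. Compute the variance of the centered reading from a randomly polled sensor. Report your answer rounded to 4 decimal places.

Per component, I: μ=4.5, E[X²]=24.8133; II: μ=10.7, E[X²]=228.98.
E[X] = 0.8·4.5 + 0.2·10.7 = 5.74.
E[X²] = 0.8·24.8133 + 0.2·228.98 = 65.6467.
Var(X) = E[X²] − (E[X])² = 65.6467 − 32.9476 = 32.6991.

32.6991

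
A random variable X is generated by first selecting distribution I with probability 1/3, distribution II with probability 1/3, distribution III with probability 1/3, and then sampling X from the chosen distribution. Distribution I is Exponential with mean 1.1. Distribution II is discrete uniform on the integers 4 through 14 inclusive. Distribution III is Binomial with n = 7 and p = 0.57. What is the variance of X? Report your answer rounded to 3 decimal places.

Per component, I: μ=1.1, E[X²]=2.42; II: μ=9, E[X²]=91; III: μ=3.99, E[X²]=17.6358.
E[X] = 0.333333·1.1 + 0.333333·9 + 0.333333·3.99 = 4.69667.
E[X²] = 0.333333·2.42 + 0.333333·91 + 0.333333·17.6358 = 37.0186.
Var(X) = E[X²] − (E[X])² = 37.0186 − 22.0587 = 14.9599.

14.960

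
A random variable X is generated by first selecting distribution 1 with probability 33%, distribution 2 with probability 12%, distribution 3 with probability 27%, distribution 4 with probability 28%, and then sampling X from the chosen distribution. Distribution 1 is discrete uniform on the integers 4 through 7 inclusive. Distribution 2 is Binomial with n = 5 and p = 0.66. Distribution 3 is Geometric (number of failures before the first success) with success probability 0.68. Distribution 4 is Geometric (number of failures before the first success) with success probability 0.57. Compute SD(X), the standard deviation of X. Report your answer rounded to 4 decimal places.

2.4727

Per component, 1: μ=5.5, E[X²]=31.5; 2: μ=3.3, E[X²]=12.012; 3: μ=0.470588, E[X²]=0.913495; 4: μ=0.754386, E[X²]=1.89258.
E[X] = 0.33·5.5 + 0.12·3.3 + 0.27·0.470588 + 0.28·0.754386 = 2.54929.
E[X²] = 0.33·31.5 + 0.12·12.012 + 0.27·0.913495 + 0.28·1.89258 = 12.613.
Var(X) = E[X²] − (E[X])² = 12.613 − 6.49886 = 6.11414.
SD(X) = √6.11414 = 2.47268.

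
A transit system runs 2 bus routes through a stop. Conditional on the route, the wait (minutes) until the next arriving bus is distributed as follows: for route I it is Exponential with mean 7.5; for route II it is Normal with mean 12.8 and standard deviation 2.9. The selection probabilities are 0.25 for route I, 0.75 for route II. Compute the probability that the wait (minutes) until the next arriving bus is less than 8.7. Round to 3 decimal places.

Conditional on each route, P(X < 8.7): I: 0.686514; II: 0.0787113.
By total probability, P(X < 8.7) = 0.25·0.686514 + 0.75·0.0787113 = 0.230662.

0.231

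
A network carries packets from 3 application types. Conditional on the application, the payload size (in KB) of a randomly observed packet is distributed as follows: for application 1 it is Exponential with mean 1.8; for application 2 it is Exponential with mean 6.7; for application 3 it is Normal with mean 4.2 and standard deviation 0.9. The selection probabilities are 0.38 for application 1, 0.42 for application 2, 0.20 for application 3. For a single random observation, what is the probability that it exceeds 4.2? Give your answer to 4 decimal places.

0.3612

Conditional on each application, P(X > 4.2): 1: 0.096972; 2: 0.534264; 3: 0.5.
By total probability, P(X > 4.2) = 0.38·0.096972 + 0.42·0.534264 + 0.2·0.5 = 0.36124.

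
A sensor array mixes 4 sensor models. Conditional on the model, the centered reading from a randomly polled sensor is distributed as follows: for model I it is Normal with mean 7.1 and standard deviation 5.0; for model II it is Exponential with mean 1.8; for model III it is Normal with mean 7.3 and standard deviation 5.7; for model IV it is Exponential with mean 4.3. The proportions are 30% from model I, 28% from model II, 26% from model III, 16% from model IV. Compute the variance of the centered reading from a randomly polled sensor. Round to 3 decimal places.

Per component, I: μ=7.1, E[X²]=75.41; II: μ=1.8, E[X²]=6.48; III: μ=7.3, E[X²]=85.78; IV: μ=4.3, E[X²]=36.98.
E[X] = 0.3·7.1 + 0.28·1.8 + 0.26·7.3 + 0.16·4.3 = 5.22.
E[X²] = 0.3·75.41 + 0.28·6.48 + 0.26·85.78 + 0.16·36.98 = 52.657.
Var(X) = E[X²] − (E[X])² = 52.657 − 27.2484 = 25.4086.

25.409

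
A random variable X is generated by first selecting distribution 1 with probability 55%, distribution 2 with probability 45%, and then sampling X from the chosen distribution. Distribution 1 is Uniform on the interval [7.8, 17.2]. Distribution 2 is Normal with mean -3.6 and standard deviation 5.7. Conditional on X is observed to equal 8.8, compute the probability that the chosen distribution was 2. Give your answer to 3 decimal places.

0.048

Likelihoods f(8.8 | ·): 1: 0.106383; 2: 0.00656718.
Posterior ∝ prior × likelihood. Numerator for 2: 0.45·0.00656718 = 0.00295523.
Normalizing constant: 0.55·0.106383 + 0.45·0.00656718 = 0.0614659.
P(2 | observation) = 0.00295523 / 0.0614659 = 0.0480792.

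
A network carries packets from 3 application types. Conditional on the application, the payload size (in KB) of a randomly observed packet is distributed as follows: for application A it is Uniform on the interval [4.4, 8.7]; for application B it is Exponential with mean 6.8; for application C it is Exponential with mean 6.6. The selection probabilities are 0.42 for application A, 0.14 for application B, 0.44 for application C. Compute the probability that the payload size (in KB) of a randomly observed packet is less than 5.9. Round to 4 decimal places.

0.4877

Conditional on each application, P(X < 5.9): A: 0.348837; B: 0.580062; C: 0.590959.
By total probability, P(X < 5.9) = 0.42·0.348837 + 0.14·0.580062 + 0.44·0.590959 = 0.487742.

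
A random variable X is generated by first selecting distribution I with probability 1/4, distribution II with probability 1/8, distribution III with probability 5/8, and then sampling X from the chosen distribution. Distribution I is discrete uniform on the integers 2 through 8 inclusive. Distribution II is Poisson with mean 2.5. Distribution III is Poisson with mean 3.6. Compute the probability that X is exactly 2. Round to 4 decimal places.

Conditional on each component, P(X = 2): I: 0.142857; II: 0.256516; III: 0.177058.
By total probability, P(X = 2) = 0.25·0.142857 + 0.125·0.256516 + 0.625·0.177058 = 0.17844.

0.1784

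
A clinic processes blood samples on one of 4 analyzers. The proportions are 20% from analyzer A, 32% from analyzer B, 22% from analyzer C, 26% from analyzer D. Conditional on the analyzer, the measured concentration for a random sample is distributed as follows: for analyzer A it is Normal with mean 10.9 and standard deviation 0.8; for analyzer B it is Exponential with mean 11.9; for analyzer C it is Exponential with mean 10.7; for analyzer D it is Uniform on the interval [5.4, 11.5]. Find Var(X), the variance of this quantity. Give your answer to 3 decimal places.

73.196

Per component, A: μ=10.9, E[X²]=119.45; B: μ=11.9, E[X²]=283.22; C: μ=10.7, E[X²]=228.98; D: μ=8.45, E[X²]=74.5033.
E[X] = 0.2·10.9 + 0.32·11.9 + 0.22·10.7 + 0.26·8.45 = 10.539.
E[X²] = 0.2·119.45 + 0.32·283.22 + 0.22·228.98 + 0.26·74.5033 = 184.267.
Var(X) = E[X²] − (E[X])² = 184.267 − 111.071 = 73.1963.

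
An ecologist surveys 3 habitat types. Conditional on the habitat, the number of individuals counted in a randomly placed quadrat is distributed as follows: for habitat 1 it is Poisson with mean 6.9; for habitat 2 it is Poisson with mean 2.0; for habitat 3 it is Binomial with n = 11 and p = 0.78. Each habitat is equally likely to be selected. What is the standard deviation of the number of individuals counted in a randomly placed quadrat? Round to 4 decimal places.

3.3746

Per component, 1: μ=6.9, E[X²]=54.51; 2: μ=2, E[X²]=6; 3: μ=8.58, E[X²]=75.504.
E[X] = 0.333333·6.9 + 0.333333·2 + 0.333333·8.58 = 5.82667.
E[X²] = 0.333333·54.51 + 0.333333·6 + 0.333333·75.504 = 45.338.
Var(X) = E[X²] − (E[X])² = 45.338 − 33.95 = 11.388.
SD(X) = √11.388 = 3.3746.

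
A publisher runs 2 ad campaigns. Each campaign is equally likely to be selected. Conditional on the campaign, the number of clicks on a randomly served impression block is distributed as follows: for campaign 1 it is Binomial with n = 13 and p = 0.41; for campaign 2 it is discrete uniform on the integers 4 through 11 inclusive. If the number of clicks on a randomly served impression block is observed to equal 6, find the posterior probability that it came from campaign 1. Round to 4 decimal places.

Likelihoods P(X=6 | ·): 1: 0.202854; 2: 0.125.
Posterior ∝ prior × likelihood. Numerator for 1: 0.5·0.202854 = 0.101427.
Normalizing constant: 0.5·0.202854 + 0.5·0.125 = 0.163927.
P(1 | observation) = 0.101427 / 0.163927 = 0.618733.

0.6187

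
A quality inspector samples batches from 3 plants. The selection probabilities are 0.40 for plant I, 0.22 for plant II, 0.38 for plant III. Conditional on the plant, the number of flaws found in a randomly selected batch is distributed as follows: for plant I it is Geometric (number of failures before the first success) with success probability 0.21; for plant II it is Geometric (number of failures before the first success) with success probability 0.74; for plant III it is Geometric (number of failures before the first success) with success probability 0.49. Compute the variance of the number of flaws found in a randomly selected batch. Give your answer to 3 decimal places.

Per component, I: μ=3.7619, E[X²]=32.0658; II: μ=0.351351, E[X²]=0.598247; III: μ=1.04082, E[X²]=3.20741.
E[X] = 0.4·3.7619 + 0.22·0.351351 + 0.38·1.04082 = 1.97757.
E[X²] = 0.4·32.0658 + 0.22·0.598247 + 0.38·3.20741 = 14.1767.
Var(X) = E[X²] − (E[X])² = 14.1767 − 3.91078 = 10.266.

10.266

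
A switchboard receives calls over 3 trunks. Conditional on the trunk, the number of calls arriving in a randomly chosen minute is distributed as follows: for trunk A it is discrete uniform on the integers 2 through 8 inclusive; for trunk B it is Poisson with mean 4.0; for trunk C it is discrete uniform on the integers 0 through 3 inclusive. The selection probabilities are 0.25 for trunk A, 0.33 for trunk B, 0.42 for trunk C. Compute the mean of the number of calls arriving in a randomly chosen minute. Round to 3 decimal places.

3.200

Component means — A: 5; B: 4; C: 1.5.
E[X] = 0.25·5 + 0.33·4 + 0.42·1.5 = 3.2.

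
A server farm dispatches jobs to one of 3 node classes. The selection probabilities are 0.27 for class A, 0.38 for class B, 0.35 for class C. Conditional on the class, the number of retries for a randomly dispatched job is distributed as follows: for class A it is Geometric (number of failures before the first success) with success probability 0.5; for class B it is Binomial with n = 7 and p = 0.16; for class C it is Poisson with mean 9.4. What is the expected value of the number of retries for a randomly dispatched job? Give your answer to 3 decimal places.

3.986

Component means — A: 1; B: 1.12; C: 9.4.
E[X] = 0.27·1 + 0.38·1.12 + 0.35·9.4 = 3.9856.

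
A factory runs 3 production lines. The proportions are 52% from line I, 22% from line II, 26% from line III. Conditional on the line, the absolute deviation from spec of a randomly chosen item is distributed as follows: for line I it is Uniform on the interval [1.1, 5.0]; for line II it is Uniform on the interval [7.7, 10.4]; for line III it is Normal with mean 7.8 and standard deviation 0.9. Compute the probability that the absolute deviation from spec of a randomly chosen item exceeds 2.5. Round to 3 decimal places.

Conditional on each line, P(X > 2.5): I: 0.641026; II: 1; III: 1.
By total probability, P(X > 2.5) = 0.52·0.641026 + 0.22·1 + 0.26·1 = 0.813333.

0.813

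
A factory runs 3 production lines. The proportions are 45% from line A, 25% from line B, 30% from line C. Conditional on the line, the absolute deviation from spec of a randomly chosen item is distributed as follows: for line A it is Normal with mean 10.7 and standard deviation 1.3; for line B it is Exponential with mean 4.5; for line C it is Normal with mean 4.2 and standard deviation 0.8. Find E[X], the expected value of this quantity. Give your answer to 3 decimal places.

7.200

Component means — A: 10.7; B: 4.5; C: 4.2.
E[X] = 0.45·10.7 + 0.25·4.5 + 0.3·4.2 = 7.2.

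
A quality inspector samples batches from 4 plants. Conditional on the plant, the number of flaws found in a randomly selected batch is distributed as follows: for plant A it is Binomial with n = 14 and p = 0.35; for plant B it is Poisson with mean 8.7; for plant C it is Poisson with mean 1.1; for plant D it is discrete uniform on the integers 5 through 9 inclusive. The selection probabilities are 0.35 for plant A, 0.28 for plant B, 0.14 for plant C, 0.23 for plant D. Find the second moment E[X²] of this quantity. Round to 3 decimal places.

For each component E[X²] = Var + (mean)², giving A: 27.195; B: 84.39; C: 2.31; D: 51.
Overall E[X²] = 0.35·27.195 + 0.28·84.39 + 0.14·2.31 + 0.23·51 = 45.2008.

45.201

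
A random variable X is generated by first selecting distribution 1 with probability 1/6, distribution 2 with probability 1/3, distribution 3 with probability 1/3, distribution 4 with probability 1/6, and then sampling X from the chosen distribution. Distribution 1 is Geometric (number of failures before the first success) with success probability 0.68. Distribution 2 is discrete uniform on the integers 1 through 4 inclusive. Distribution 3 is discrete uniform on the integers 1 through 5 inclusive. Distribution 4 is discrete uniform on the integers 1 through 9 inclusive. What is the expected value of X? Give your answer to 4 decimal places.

2.7451

Component means — 1: 0.470588; 2: 2.5; 3: 3; 4: 5.
E[X] = 0.166667·0.470588 + 0.333333·2.5 + 0.333333·3 + 0.166667·5 = 2.7451.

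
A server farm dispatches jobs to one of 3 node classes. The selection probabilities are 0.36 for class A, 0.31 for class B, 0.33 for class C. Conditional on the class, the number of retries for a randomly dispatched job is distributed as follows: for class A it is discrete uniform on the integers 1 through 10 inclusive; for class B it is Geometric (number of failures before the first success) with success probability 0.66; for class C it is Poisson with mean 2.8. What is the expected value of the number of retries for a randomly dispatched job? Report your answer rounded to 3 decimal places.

3.064

Component means — A: 5.5; B: 0.515152; C: 2.8.
E[X] = 0.36·5.5 + 0.31·0.515152 + 0.33·2.8 = 3.0637.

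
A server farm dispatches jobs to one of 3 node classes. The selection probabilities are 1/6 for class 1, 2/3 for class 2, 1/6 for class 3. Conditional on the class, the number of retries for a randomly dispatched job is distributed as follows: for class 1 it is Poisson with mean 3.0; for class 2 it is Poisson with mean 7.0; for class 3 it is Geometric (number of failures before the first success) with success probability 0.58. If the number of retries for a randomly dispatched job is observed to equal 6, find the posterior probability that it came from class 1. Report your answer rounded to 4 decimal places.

0.0776

Likelihoods P(X=6 | ·): 1: 0.0504094; 2: 0.149003; 3: 0.00318364.
Posterior ∝ prior × likelihood. Numerator for 1: 0.166667·0.0504094 = 0.00840157.
Normalizing constant: 0.166667·0.0504094 + 0.666667·0.149003 + 0.166667·0.00318364 = 0.108267.
P(1 | observation) = 0.00840157 / 0.108267 = 0.0776002.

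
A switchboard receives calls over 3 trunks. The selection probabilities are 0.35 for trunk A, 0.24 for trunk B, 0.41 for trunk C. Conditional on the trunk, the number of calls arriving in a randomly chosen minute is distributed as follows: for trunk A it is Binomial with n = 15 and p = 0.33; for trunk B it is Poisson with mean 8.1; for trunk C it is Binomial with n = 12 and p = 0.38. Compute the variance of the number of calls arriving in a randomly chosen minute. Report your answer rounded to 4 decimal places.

Per component, A: μ=4.95, E[X²]=27.819; B: μ=8.1, E[X²]=73.71; C: μ=4.56, E[X²]=23.6208.
E[X] = 0.35·4.95 + 0.24·8.1 + 0.41·4.56 = 5.5461.
E[X²] = 0.35·27.819 + 0.24·73.71 + 0.41·23.6208 = 37.1116.
Var(X) = E[X²] − (E[X])² = 37.1116 − 30.7592 = 6.35235.

6.3524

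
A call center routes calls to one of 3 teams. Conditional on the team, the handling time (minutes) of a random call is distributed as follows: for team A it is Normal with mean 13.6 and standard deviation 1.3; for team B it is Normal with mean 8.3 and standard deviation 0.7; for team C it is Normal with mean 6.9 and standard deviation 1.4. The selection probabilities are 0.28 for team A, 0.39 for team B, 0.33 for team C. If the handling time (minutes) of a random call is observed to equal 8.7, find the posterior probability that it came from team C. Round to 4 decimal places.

Likelihoods f(8.7 | ·): A: 0.00025231; B: 0.484068; C: 0.124688.
Posterior ∝ prior × likelihood. Numerator for C: 0.33·0.124688 = 0.041147.
Normalizing constant: 0.28·0.00025231 + 0.39·0.484068 + 0.33·0.124688 = 0.230004.
P(C | observation) = 0.041147 / 0.230004 = 0.178897.

0.1789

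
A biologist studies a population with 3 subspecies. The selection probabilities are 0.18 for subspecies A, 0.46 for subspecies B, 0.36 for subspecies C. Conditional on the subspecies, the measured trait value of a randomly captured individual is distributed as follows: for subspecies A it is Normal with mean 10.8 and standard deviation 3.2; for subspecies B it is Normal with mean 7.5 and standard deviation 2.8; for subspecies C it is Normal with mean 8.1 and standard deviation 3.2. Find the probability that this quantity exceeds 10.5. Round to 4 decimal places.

0.2436

Conditional on each subspecies, P(X > 10.5): A: 0.537346; B: 0.141988; C: 0.226627.
By total probability, P(X > 10.5) = 0.18·0.537346 + 0.46·0.141988 + 0.36·0.226627 = 0.243623.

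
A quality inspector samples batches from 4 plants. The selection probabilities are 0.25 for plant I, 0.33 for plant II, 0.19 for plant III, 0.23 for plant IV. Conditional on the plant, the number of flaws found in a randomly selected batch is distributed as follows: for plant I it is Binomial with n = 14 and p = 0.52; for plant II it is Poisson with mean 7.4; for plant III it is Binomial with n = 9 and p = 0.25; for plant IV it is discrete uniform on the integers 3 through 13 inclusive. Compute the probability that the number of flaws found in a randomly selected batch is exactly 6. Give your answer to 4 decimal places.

0.1104

Conditional on each plant, P(X = 6): I: 0.167304; II: 0.139405; III: 0.00865173; IV: 0.0909091.
By total probability, P(X = 6) = 0.25·0.167304 + 0.33·0.139405 + 0.19·0.00865173 + 0.23·0.0909091 = 0.110383.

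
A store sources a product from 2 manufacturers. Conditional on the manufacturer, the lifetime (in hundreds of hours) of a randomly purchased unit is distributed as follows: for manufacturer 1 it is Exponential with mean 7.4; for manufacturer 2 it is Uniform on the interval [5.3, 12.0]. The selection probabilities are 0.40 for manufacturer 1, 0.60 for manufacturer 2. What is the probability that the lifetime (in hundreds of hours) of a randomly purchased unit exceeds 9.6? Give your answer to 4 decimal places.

0.3242

Conditional on each manufacturer, P(X > 9.6): 1: 0.273269; 2: 0.358209.
By total probability, P(X > 9.6) = 0.4·0.273269 + 0.6·0.358209 = 0.324233.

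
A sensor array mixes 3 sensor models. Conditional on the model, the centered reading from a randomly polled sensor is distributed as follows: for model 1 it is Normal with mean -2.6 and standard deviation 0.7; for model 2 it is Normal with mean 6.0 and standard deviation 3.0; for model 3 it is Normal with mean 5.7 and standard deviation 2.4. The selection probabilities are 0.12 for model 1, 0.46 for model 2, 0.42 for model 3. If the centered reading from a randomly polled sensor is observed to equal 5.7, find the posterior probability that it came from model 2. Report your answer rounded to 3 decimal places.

Likelihoods f(5.7 | ·): 1: 1.68532e-31; 2: 0.132318; 3: 0.166226.
Posterior ∝ prior × likelihood. Numerator for 2: 0.46·0.132318 = 0.0608661.
Normalizing constant: 0.12·1.68532e-31 + 0.46·0.132318 + 0.42·0.166226 = 0.130681.
P(2 | observation) = 0.0608661 / 0.130681 = 0.465761.

0.466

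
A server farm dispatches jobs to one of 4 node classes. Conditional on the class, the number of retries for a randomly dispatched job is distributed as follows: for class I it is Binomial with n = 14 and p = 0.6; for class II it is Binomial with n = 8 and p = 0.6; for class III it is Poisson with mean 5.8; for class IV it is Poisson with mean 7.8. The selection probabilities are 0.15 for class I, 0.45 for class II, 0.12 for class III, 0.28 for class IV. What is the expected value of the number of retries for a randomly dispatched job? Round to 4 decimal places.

6.3000

Component means — I: 8.4; II: 4.8; III: 5.8; IV: 7.8.
E[X] = 0.15·8.4 + 0.45·4.8 + 0.12·5.8 + 0.28·7.8 = 6.3.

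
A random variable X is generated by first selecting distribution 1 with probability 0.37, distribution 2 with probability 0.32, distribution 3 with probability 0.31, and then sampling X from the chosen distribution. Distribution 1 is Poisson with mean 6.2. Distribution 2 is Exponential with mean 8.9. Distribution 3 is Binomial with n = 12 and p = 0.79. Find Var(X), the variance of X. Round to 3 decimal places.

30.389

Per component, 1: μ=6.2, E[X²]=44.64; 2: μ=8.9, E[X²]=158.42; 3: μ=9.48, E[X²]=91.8612.
E[X] = 0.37·6.2 + 0.32·8.9 + 0.31·9.48 = 8.0808.
E[X²] = 0.37·44.64 + 0.32·158.42 + 0.31·91.8612 = 95.6882.
Var(X) = E[X²] − (E[X])² = 95.6882 − 65.2993 = 30.3888.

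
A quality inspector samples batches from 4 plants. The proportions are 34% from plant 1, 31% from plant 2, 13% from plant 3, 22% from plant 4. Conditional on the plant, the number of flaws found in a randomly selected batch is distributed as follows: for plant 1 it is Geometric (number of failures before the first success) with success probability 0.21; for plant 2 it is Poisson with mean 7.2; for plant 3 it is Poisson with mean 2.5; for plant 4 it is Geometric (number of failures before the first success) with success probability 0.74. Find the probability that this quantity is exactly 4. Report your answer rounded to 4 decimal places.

0.0718

Conditional on each plant, P(X = 4): 1: 0.0817952; 2: 0.0835985; 3: 0.133602; 4: 0.00338162.
By total probability, P(X = 4) = 0.34·0.0817952 + 0.31·0.0835985 + 0.13·0.133602 + 0.22·0.00338162 = 0.0718381.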